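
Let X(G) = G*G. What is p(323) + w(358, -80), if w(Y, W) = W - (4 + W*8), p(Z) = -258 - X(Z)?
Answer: -104031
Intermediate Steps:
X(G) = G**2
p(Z) = -258 - Z**2
w(Y, W) = -4 - 7*W (w(Y, W) = W - (4 + 8*W) = W + (-4 - 8*W) = -4 - 7*W)
p(323) + w(358, -80) = (-258 - 1*323**2) + (-4 - 7*(-80)) = (-258 - 1*104329) + (-4 + 560) = (-258 - 104329) + 556 = -104587 + 556 = -104031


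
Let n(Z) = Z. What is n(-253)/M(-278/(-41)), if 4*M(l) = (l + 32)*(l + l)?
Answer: -425293/221010 ≈ -1.9243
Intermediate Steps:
M(l) = l*(32 + l)/2 (M(l) = ((l + 32)*(l + l))/4 = ((32 + l)*(2*l))/4 = (2*l*(32 + l))/4 = l*(32 + l)/2)
n(-253)/M(-278/(-41)) = -253*41/(139*(32 - 278/(-41))) = -253*41/(139*(32 - 278*(-1/41))) = -253*41/(139*(32 + 278/41)) = -253/((1/2)*(278/41)*(1590/41)) = -253/221010/1681 = -253*1681/221010 = -425293/221010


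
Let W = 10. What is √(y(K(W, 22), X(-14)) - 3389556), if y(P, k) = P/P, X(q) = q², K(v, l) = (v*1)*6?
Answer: I*√3389555 ≈ 1841.1*I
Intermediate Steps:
K(v, l) = 6*v (K(v, l) = v*6 = 6*v)
y(P, k) = 1
√(y(K(W, 22), X(-14)) - 3389556) = √(1 - 3389556) = √(-3389555) = I*√3389555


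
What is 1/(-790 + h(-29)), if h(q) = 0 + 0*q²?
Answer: -1/790 ≈ -0.0012658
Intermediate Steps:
h(q) = 0 (h(q) = 0 + 0 = 0)
1/(-790 + h(-29)) = 1/(-790 + 0) = 1/(-790) = -1/790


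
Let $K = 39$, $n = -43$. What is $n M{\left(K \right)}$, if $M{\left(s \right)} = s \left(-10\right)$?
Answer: $16770$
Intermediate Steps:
$M{\left(s \right)} = - 10 s$
$n M{\left(K \right)} = - 43 \left(\left(-10\right) 39\right) = \left(-43\right) \left(-390\right) = 16770$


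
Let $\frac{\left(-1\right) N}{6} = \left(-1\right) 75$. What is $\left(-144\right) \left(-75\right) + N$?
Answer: $11250$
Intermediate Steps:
$N = 450$ ($N = - 6 \left(\left(-1\right) 75\right) = \left(-6\right) \left(-75\right) = 450$)
$\left(-144\right) \left(-75\right) + N = \left(-144\right) \left(-75\right) + 450 = 10800 + 450 = 11250$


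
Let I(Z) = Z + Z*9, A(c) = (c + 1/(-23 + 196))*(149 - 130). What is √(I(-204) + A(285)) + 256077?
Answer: 256077 + √101013662/173 ≈ 2.5614e+5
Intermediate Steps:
A(c) = 19/173 + 19*c (A(c) = (c + 1/173)*19 = (1/173 + c)*19 = 19/173 + 19*c)
I(Z) = 10*Z (I(Z) = Z + 9*Z = 10*Z)
√(I(-204) + A(285)) + 256077 = √(10*(-204) + (19/173 + 19*285)) + 256077 = √(-2040 + (19/173 + 5415)) + 256077 = √(-2040 + 936814/173) + 256077 = √(583894/173) + 256077 = √101013662/173 + 256077 = 256077 + √101013662/173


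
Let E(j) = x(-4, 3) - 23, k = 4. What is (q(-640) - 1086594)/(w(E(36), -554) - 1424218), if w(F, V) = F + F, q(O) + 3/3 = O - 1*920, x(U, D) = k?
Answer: 1088155/1424256 ≈ 0.76402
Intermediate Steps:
x(U, D) = 4
E(j) = -19 (E(j) = 4 - 23 = -19)
q(O) = -921 + O (q(O) = -1 + (O - 1*920) = -1 + (O - 920) = -1 + (-920 + O) = -921 + O)
w(F, V) = 2*F
(q(-640) - 1086594)/(w(E(36), -554) - 1424218) = ((-921 - 640) - 1086594)/(2*(-19) - 1424218) = (-1561 - 1086594)/(-38 - 1424218) = -1088155/(-1424256) = -1088155*(-1/1424256) = 1088155/1424256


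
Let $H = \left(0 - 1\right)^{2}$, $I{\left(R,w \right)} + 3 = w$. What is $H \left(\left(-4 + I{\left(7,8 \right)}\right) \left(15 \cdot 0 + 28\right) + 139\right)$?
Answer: $167$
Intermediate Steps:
$I{\left(R,w \right)} = -3 + w$
$H = 1$ ($H = \left(-1\right)^{2} = 1$)
$H \left(\left(-4 + I{\left(7,8 \right)}\right) \left(15 \cdot 0 + 28\right) + 139\right) = 1 \left(\left(-4 + \left(-3 + 8\right)\right) \left(15 \cdot 0 + 28\right) + 139\right) = 1 \left(\left(-4 + 5\right) \left(0 + 28\right) + 139\right) = 1 \left(1 \cdot 28 + 139\right) = 1 \left(28 + 139\right) = 1 \cdot 167 = 167$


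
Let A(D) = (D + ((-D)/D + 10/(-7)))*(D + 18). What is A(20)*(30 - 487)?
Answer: -2136018/7 ≈ -3.0515e+5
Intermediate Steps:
A(D) = (18 + D)*(-17/7 + D) (A(D) = (D + (-1 + 10*(-⅐)))*(18 + D) = (D + (-1 - 10/7))*(18 + D) = (D - 17/7)*(18 + D) = (-17/7 + D)*(18 + D) = (18 + D)*(-17/7 + D))
A(20)*(30 - 487) = (-306/7 + 20² + (109/7)*20)*(30 - 487) = (-306/7 + 400 + 2180/7)*(-457) = (4674/7)*(-457) = -2136018/7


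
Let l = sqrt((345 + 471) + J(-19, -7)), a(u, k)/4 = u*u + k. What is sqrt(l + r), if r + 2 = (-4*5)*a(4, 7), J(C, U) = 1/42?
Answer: sqrt(-3249288 + 42*sqrt(1439466))/42 ≈ 42.584*I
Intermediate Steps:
J(C, U) = 1/42
a(u, k) = 4*k + 4*u**2 (a(u, k) = 4*(u*u + k) = 4*(u**2 + k) = 4*(k + u**2) = 4*k + 4*u**2)
l = sqrt(1439466)/42 (l = sqrt((345 + 471) + 1/42) = sqrt(816 + 1/42) = sqrt(34273/42) = sqrt(1439466)/42 ≈ 28.566)
r = -1842 (r = -2 + (-4*5)*(4*7 + 4*4**2) = -2 - 20*(28 + 4*16) = -2 - 20*(28 + 64) = -2 - 20*92 = -2 - 1840 = -1842)
sqrt(l + r) = sqrt(sqrt(1439466)/42 - 1842) = sqrt(-1842 + sqrt(1439466)/42)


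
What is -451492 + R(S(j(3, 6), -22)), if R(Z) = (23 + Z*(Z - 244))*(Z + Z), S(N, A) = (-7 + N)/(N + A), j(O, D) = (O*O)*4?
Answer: -622164759/1372 ≈ -4.5347e+5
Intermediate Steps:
j(O, D) = 4*O² (j(O, D) = O²*4 = 4*O²)
S(N, A) = (-7 + N)/(A + N)
R(Z) = 2*Z*(23 + Z*(-244 + Z)) (R(Z) = (23 + Z*(-244 + Z))*(2*Z) = 2*Z*(23 + Z*(-244 + Z)))
-451492 + R(S(j(3, 6), -22)) = -451492 + 2*((-7 + 4*3²)/(-22 + 4*3²))*(23 + ((-7 + 4*3²)/(-22 + 4*3²))² - 244*(-7 + 4*3²)/(-22 + 4*3²)) = -451492 + 2*((-7 + 4*9)/(-22 + 4*9))*(23 + ((-7 + 4*9)/(-22 + 4*9))² - 244*(-7 + 4*9)/(-22 + 4*9)) = -451492 + 2*((-7 + 36)/(-22 + 36))*(23 + ((-7 + 36)/(-22 + 36))² - 244*(-7 + 36)/(-22 + 36)) = -451492 + 2*(29/14)*(23 + (29/14)² - 244*29/14) = -451492 + 2*(29/14)*(23 + 841/196 - 3538/7) = -451492 + 2*(29/14)*(-93715/196) = -451492 - 2717735/1372 = -622164759/1372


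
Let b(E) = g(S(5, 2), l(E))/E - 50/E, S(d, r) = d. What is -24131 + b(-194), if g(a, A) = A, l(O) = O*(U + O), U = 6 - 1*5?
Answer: -2359403/97 ≈ -24324.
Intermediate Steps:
U = 1 (U = 6 - 5 = 1)
l(O) = O*(1 + O)
b(E) = 1 + E - 50/E (b(E) = (E*(1 + E))/E - 50/E = (1 + E) - 50/E = 1 + E - 50/E)
-24131 + b(-194) = -24131 + (1 - 194 - 50/(-194)) = -24131 + (1 - 194 - 50*(-1/194)) = -24131 + (1 - 194 + 25/97) = -24131 - 18696/97 = -2359403/97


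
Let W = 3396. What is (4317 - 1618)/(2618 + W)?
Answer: 2699/6014 ≈ 0.44879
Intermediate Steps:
(4317 - 1618)/(2618 + W) = (4317 - 1618)/(2618 + 3396) = 2699/6014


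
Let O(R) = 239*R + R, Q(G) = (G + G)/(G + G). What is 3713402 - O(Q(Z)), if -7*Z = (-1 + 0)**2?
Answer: 3713162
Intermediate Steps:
Z = -1/7 (Z = -(-1 + 0)**2/7 = -1/7*(-1)**2 = -1/7*1 = -1/7 ≈ -0.14286)
Q(G) = 1 (Q(G) = (2*G)/((2*G)) = (2*G)*(1/(2*G)) = 1)
O(R) = 240*R
3713402 - O(Q(Z)) = 3713402 - 240 = 3713162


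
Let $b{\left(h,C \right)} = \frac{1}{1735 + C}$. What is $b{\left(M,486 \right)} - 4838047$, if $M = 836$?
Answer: $- \frac{10745302386}{2221} \approx -4.838 \cdot 10^{6}$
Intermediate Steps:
$b{\left(M,486 \right)} - 4838047 = \frac{1}{1735 + 486} - 4838047 = \frac{1}{2221} - 4838047 = - \frac{10745302386}{2221}$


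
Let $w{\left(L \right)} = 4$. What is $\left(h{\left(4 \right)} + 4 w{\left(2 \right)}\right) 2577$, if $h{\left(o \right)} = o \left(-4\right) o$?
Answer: $-123696$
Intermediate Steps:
$h{\left(o \right)} = - 4 o^{2}$ ($h{\left(o \right)} = - 4 o o = - 4 o^{2}$)
$\left(h{\left(4 \right)} + 4 w{\left(2 \right)}\right) 2577 = \left(- 4 \cdot 4^{2} + 4 \cdot 4\right) 2577 = \left(\left(-4\right) 16 + 16\right) 2577 = \left(-64 + 16\right) 2577 = \left(-48\right) 2577 = -123696$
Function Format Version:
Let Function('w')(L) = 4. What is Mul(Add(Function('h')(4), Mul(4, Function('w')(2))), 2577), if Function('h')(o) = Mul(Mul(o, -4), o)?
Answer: -123696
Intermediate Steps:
Function('h')(o) = Mul(-4, Pow(o, 2)) (Function('h')(o) = Mul(Mul(-4, o), o) = Mul(-4, Pow(o, 2)))
Mul(Add(Function('h')(4), Mul(4, Function('w')(2))), 2577) = Mul(Add(Mul(-4, Pow(4, 2)), Mul(4, 4)), 2577) = Mul(Add(Mul(-4, 16), 16), 2577) = Mul(Add(-64, 16), 2577) = Mul(-48, 2577) = -123696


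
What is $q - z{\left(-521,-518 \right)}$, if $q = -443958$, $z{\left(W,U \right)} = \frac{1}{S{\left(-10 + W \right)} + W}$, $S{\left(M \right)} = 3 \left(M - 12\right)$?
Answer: $- \frac{954509699}{2150} \approx -4.4396 \cdot 10^{5}$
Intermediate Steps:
$S{\left(M \right)} = -36 + 3 M$ ($S{\left(M \right)} = 3 \left(-12 + M\right) = -36 + 3 M$)
$z{\left(W,U \right)} = \frac{1}{-66 + 4 W}$ ($z{\left(W,U \right)} = \frac{1}{\left(-36 + 3 \left(-10 + W\right)\right) + W} = \frac{1}{\left(-36 + \left(-30 + 3 W\right)\right) + W} = \frac{1}{\left(-66 + 3 W\right) + W} = \frac{1}{-66 + 4 W}$)
$q - z{\left(-521,-518 \right)} = -443958 - \frac{1}{2 \left(-33 + 2 \left(-521\right)\right)} = -443958 - \frac{1}{2 \left(-33 - 1042\right)} = -443958 - \frac{1}{2 \left(-1075\right)} = -443958 - \frac{1}{2} \left(- \frac{1}{1075}\right) = -443958 - - \frac{1}{2150} = -443958 + \frac{1}{2150} = - \frac{954509699}{2150}$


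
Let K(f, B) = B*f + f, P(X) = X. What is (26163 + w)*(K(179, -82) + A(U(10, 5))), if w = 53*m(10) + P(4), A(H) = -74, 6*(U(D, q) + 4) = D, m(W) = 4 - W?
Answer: -376697477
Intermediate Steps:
U(D, q) = -4 + D/6
K(f, B) = f + B*f
w = -314 (w = 53*(4 - 1*10) + 4 = 53*(4 - 10) + 4 = 53*(-6) + 4 = -318 + 4 = -314)
(26163 + w)*(K(179, -82) + A(U(10, 5))) = (26163 - 314)*(179*(1 - 82) - 74) = 25849*(179*(-81) - 74) = 25849*(-14499 - 74) = 25849*(-14573) = -376697477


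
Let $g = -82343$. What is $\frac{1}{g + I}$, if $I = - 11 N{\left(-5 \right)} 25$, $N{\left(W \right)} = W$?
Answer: $- \frac{1}{80968} \approx -1.2351 \cdot 10^{-5}$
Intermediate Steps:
$I = 1375$ ($I = \left(-11\right) \left(-5\right) 25 = 55 \cdot 25 = 1375$)
$\frac{1}{g + I} = \frac{1}{-82343 + 1375} = \frac{1}{-80968} = - \frac{1}{80968}$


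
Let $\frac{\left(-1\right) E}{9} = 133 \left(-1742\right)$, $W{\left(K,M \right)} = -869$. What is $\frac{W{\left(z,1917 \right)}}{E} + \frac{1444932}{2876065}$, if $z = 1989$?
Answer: $\frac{3010435337683}{5997095960310} \approx 0.50198$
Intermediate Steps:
$E = 2085174$ ($E = - 9 \cdot 133 \left(-1742\right) = \left(-9\right) \left(-231686\right) = 2085174$)
$\frac{W{\left(z,1917 \right)}}{E} + \frac{1444932}{2876065} = - \frac{869}{2085174} + \frac{1444932}{2876065} = \frac{3010435337683}{5997095960310}$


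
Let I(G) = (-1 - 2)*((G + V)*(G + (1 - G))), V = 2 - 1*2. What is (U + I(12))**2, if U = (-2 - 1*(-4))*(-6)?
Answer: 2304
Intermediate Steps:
V = 0 (V = 2 - 2 = 0)
U = -12 (U = (-2 + 4)*(-6) = 2*(-6) = -12)
I(G) = -3*G (I(G) = (-1 - 2)*((G + 0)*(G + (1 - G))) = -3*G)
(U + I(12))**2 = (-12 - 3*12)**2 = (-12 - 36)**2 = (-48)**2 = 2304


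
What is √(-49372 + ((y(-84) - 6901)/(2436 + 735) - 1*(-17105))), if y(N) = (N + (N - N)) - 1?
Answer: I*√6621930897/453 ≈ 179.64*I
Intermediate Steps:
y(N) = -1 + N (y(N) = (N + 0) - 1 = N - 1 = -1 + N)
√(-49372 + ((y(-84) - 6901)/(2436 + 735) - 1*(-17105))) = √(-49372 + (((-1 - 84) - 6901)/(2436 + 735) - 1*(-17105))) = √(-49372 + ((-85 - 6901)/3171 + 17105)) = √(-49372 + (-6986*1/3171 + 17105)) = √(-49372 + (-998/453 + 17105)) = √(-49372 + 7747567/453) = √(-14617949/453) = I*√6621930897/453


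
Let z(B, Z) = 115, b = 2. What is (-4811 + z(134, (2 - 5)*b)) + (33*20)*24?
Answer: 11144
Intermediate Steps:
(-4811 + z(134, (2 - 5)*b)) + (33*20)*24 = (-4811 + 115) + (33*20)*24 = -4696 + 660*24 = -4696 + 15840 = 11144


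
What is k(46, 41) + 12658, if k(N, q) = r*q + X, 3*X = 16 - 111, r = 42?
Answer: 43045/3 ≈ 14348.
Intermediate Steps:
X = -95/3 (X = (16 - 111)/3 = (1/3)*(-95) = -95/3 ≈ -31.667)
k(N, q) = -95/3 + 42*q (k(N, q) = 42*q - 95/3 = -95/3 + 42*q)
k(46, 41) + 12658 = (-95/3 + 42*41) + 12658 = (-95/3 + 1722) + 12658 = 5071/3 + 12658 = 43045/3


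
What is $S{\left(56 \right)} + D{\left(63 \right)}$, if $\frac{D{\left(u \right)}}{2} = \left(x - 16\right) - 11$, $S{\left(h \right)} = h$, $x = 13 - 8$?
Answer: $12$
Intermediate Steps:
$x = 5$ ($x = 13 - 8 = 5$)
$D{\left(u \right)} = -44$ ($D{\left(u \right)} = 2 \left(\left(5 - 16\right) - 11\right) = 2 \left(-11 - 11\right) = 2 \left(-22\right) = -44$)
$S{\left(56 \right)} + D{\left(63 \right)} = 56 - 44 = 12$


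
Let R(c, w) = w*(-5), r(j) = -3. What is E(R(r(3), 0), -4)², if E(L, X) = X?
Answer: 16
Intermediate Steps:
R(c, w) = -5*w
E(R(r(3), 0), -4)² = (-4)² = 16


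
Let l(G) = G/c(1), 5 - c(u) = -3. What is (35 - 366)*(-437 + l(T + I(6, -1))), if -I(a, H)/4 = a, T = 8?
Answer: 145309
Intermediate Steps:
I(a, H) = -4*a
c(u) = 8 (c(u) = 5 - 1*(-3) = 5 + 3 = 8)
l(G) = G/8
(35 - 366)*(-437 + l(T + I(6, -1))) = (35 - 366)*(-437 + (8 - 4*6)/8) = -331*(-437 + (8 - 24)/8) = -331*(-437 + (1/8)*(-16)) = -331*(-437 - 2) = -331*(-439) = 145309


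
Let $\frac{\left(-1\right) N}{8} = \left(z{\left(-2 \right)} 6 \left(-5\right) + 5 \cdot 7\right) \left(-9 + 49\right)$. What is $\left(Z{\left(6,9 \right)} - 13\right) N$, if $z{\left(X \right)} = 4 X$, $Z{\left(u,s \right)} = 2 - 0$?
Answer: $968000$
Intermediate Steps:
$Z{\left(u,s \right)} = 2$ ($Z{\left(u,s \right)} = 2 + 0 = 2$)
$N = -88000$ ($N = - 8 \left(4 \left(-2\right) 6 \left(-5\right) + 5 \cdot 7\right) \left(-9 + 49\right) = - 8 \left(\left(-8\right) 6 \left(-5\right) + 35\right) 40 = - 8 \left(\left(-48\right) \left(-5\right) + 35\right) 40 = - 8 \left(240 + 35\right) 40 = - 8 \cdot 275 \cdot 40 = \left(-8\right) 11000 = -88000$)
$\left(Z{\left(6,9 \right)} - 13\right) N = \left(2 - 13\right) \left(-88000\right) = \left(-11\right) \left(-88000\right) = 968000$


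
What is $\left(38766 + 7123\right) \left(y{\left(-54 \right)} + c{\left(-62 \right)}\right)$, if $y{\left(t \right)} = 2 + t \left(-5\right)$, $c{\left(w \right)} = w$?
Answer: $9636690$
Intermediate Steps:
$y{\left(t \right)} = 2 - 5 t$
$\left(38766 + 7123\right) \left(y{\left(-54 \right)} + c{\left(-62 \right)}\right) = \left(38766 + 7123\right) \left(\left(2 - -270\right) - 62\right) = 45889 \left(\left(2 + 270\right) - 62\right) = 45889 \left(272 - 62\right) = 45889 \cdot 210 = 9636690$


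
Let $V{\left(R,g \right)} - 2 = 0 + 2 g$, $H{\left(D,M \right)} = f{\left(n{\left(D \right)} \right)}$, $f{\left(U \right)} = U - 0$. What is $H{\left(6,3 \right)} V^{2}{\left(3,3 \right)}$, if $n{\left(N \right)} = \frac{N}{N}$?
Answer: $64$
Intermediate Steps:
$n{\left(N \right)} = 1$
$f{\left(U \right)} = U$ ($f{\left(U \right)} = U + 0 = U$)
$H{\left(D,M \right)} = 1$
$V{\left(R,g \right)} = 2 + 2 g$ ($V{\left(R,g \right)} = 2 + \left(0 + 2 g\right) = 2 + 2 g$)
$H{\left(6,3 \right)} V^{2}{\left(3,3 \right)} = 1 \left(2 + 2 \cdot 3\right)^{2} = 1 \left(2 + 6\right)^{2} = 1 \cdot 8^{2} = 1 \cdot 64 = 64$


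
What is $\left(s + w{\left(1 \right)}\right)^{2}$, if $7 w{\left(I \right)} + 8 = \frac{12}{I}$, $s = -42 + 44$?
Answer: $\frac{324}{49} \approx 6.6122$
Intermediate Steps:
$s = 2$
$w{\left(I \right)} = - \frac{8}{7} + \frac{12}{7 I}$ ($w{\left(I \right)} = - \frac{8}{7} + \frac{12 \frac{1}{I}}{7} = - \frac{8}{7} + \frac{12}{7 I}$)
$\left(s + w{\left(1 \right)}\right)^{2} = \left(2 + \frac{4 \left(3 - 2\right)}{7 \cdot 1}\right)^{2} = \left(2 + \frac{4}{7} \cdot 1 \left(3 - 2\right)\right)^{2} = \left(2 + \frac{4}{7} \cdot 1 \cdot 1\right)^{2} = \left(2 + \frac{4}{7}\right)^{2} = \left(\frac{18}{7}\right)^{2} = \frac{324}{49}$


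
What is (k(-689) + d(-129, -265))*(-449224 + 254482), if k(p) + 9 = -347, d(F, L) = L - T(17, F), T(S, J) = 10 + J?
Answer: 97760484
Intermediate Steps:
d(F, L) = -10 + L - F (d(F, L) = L - (10 + F) = L + (-10 - F) = -10 + L - F)
k(p) = -356 (k(p) = -9 - 347 = -356)
(k(-689) + d(-129, -265))*(-449224 + 254482) = (-356 + (-10 - 265 - 1*(-129)))*(-449224 + 254482) = (-356 + (-10 - 265 + 129))*(-194742) = (-356 - 146)*(-194742) = -502*(-194742) = 97760484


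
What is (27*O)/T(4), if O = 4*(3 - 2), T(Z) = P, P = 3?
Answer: 36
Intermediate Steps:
T(Z) = 3
O = 4 (O = 4*1 = 4)
(27*O)/T(4) = (27*4)/3 = 108*(⅓) = 36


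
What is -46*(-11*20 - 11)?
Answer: 10626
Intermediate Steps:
-46*(-11*20 - 11) = -46*(-220 - 11) = -46*(-231) = 10626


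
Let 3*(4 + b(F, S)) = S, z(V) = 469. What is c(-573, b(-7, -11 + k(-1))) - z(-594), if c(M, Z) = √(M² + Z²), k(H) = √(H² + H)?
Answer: -469 + √2955490/3 ≈ 104.05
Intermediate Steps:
k(H) = √(H + H²)
b(F, S) = -4 + S/3
c(-573, b(-7, -11 + k(-1))) - z(-594) = √((-573)² + (-4 + (-11 + √(-(1 - 1)))/3)²) - 1*469 = √(328329 + (-4 + (-11 + √(-1*0))/3)²) - 469 = √(328329 + (-4 + (-11 + √0)/3)²) - 469 = √(328329 + (-4 + (-11 + 0)/3)²) - 469 = √(328329 + (-4 + (⅓)*(-11))²) - 469 = √(328329 + (-4 - 11/3)²) - 469 = √(328329 + (-23/3)²) - 469 = √(328329 + 529/9) - 469 = √(2955490/9) - 469 = √2955490/3 - 469 = -469 + √2955490/3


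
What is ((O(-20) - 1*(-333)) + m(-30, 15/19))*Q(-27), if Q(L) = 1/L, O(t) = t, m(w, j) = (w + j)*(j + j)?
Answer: -96343/9747 ≈ -9.8844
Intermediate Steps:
m(w, j) = 2*j*(j + w) (m(w, j) = (j + w)*(2*j) = 2*j*(j + w))
((O(-20) - 1*(-333)) + m(-30, 15/19))*Q(-27) = ((-20 - 1*(-333)) + 2*(15/19)*(15/19 - 30))/(-27) = ((-20 + 333) + 2*(15*(1/19))*(15*(1/19) - 30))*(-1/27) = (313 + 2*(15/19)*(15/19 - 30))*(-1/27) = (313 + 2*(15/19)*(-555/19))*(-1/27) = (313 - 16650/361)*(-1/27) = (96343/361)*(-1/27) = -96343/9747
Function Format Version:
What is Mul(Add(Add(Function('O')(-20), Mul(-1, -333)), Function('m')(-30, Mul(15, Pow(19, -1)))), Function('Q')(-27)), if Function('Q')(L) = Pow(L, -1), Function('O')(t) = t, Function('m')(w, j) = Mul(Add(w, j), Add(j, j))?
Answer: Rational(-96343, 9747) ≈ -9.8844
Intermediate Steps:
Function('m')(w, j) = Mul(2, j, Add(j, w)) (Function('m')(w, j) = Mul(Add(j, w), Mul(2, j)) = Mul(2, j, Add(j, w)))
Mul(Add(Add(Function('O')(-20), Mul(-1, -333)), Function('m')(-30, Mul(15, Pow(19, -1)))), Function('Q')(-27)) = Mul(Add(Add(-20, Mul(-1, -333)), Mul(2, Mul(15, Pow(19, -1)), Add(Mul(15, Pow(19, -1)), -30))), Pow(-27, -1)) = Mul(Add(Add(-20, 333), Mul(2, Mul(15, Rational(1, 19)), Add(Mul(15, Rational(1, 19)), -30))), Rational(-1, 27)) = Mul(Add(313, Mul(2, Rational(15, 19), Add(Rational(15, 19), -30))), Rational(-1, 27)) = Mul(Add(313, Mul(2, Rational(15, 19), Rational(-555, 19))), Rational(-1, 27)) = Mul(Add(313, Rational(-16650, 361)), Rational(-1, 27)) = Mul(Rational(96343, 361), Rational(-1, 27)) = Rational(-96343, 9747)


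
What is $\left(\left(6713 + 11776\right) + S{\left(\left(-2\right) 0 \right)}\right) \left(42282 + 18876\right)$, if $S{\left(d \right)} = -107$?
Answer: $1124206356$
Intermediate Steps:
$\left(\left(6713 + 11776\right) + S{\left(\left(-2\right) 0 \right)}\right) \left(42282 + 18876\right) = \left(\left(6713 + 11776\right) - 107\right) \left(42282 + 18876\right) = \left(18489 - 107\right) 61158 = 18382 \cdot 61158 = 1124206356$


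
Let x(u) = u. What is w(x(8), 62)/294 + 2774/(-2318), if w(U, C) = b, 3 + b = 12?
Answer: -6971/5978 ≈ -1.1661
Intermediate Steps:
b = 9 (b = -3 + 12 = 9)
w(U, C) = 9
w(x(8), 62)/294 + 2774/(-2318) = 9/294 + 2774/(-2318) = 9*(1/294) + 2774*(-1/2318) = 3/98 - 73/61 = -6971/5978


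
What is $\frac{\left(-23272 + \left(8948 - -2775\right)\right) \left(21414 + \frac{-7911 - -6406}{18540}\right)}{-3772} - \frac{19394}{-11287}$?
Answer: $\frac{10350710581720537}{157866483312} \approx 65566.0$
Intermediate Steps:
$\frac{\left(-23272 + \left(8948 - -2775\right)\right) \left(21414 + \frac{-7911 - -6406}{18540}\right)}{-3772} - \frac{19394}{-11287} = \left(-23272 + \left(8948 + 2775\right)\right) \left(21414 + \left(-7911 + 6406\right) \frac{1}{18540}\right) \left(- \frac{1}{3772}\right) - - \frac{19394}{11287} = \left(-23272 + 11723\right) \left(21414 - \frac{301}{3708}\right) \left(- \frac{1}{3772}\right) + \frac{19394}{11287} = - 11549 \left(21414 - \frac{301}{3708}\right) \left(- \frac{1}{3772}\right) + \frac{19394}{11287} = \left(-11549\right) \frac{79402811}{3708} \left(- \frac{1}{3772}\right) + \frac{19394}{11287} = \left(- \frac{917023064239}{3708}\right) \left(- \frac{1}{3772}\right) + \frac{19394}{11287} = \frac{917023064239}{13986576} + \frac{19394}{11287} = \frac{10350710581720537}{157866483312}$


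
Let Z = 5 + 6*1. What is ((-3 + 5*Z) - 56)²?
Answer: 16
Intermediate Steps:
Z = 11 (Z = 5 + 6 = 11)
((-3 + 5*Z) - 56)² = ((-3 + 5*11) - 56)² = ((-3 + 55) - 56)² = (52 - 56)² = (-4)² = 16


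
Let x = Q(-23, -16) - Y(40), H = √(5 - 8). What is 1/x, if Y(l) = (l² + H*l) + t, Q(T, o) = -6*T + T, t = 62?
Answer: I/(-1547*I + 40*√3) ≈ -0.00064512 + 2.8891e-5*I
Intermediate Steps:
Q(T, o) = -5*T
H = I*√3 (H = √(-3) = I*√3 ≈ 1.732*I)
Y(l) = 62 + l² + I*l*√3 (Y(l) = (l² + (I*√3)*l) + 62 = (l² + I*l*√3) + 62 = 62 + l² + I*l*√3)
x = -1547 - 40*I*√3 (x = -5*(-23) - (62 + 40² + I*40*√3) = 115 - (62 + 1600 + 40*I*√3) = 115 - (1662 + 40*I*√3) = 115 + (-1662 - 40*I*√3) = -1547 - 40*I*√3 ≈ -1547.0 - 69.282*I)
1/x = 1/(-1547 - 40*I*√3)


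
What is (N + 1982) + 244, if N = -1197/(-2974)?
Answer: 6621321/2974 ≈ 2226.4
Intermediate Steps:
N = 1197/2974 (N = -1197*(-1/2974) = 1197/2974 ≈ 0.40249)
(N + 1982) + 244 = (1197/2974 + 1982) + 244 = 5895665/2974 + 244 = 6621321/2974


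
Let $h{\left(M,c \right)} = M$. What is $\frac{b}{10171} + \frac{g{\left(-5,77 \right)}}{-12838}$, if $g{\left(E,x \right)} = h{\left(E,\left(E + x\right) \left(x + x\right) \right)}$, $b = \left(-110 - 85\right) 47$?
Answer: $- \frac{16801345}{18653614} \approx -0.9007$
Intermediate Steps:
$b = -9165$ ($b = \left(-195\right) 47 = -9165$)
$g{\left(E,x \right)} = E$
$\frac{b}{10171} + \frac{g{\left(-5,77 \right)}}{-12838} = - \frac{9165}{10171} - \frac{5}{-12838} = \left(-9165\right) \frac{1}{10171} - - \frac{5}{12838} = - \frac{9165}{10171} + \frac{5}{12838} = - \frac{16801345}{18653614}$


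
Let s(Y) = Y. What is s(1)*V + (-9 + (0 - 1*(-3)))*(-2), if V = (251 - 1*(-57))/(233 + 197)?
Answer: 2734/215 ≈ 12.716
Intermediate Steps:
V = 154/215 (V = (251 + 57)/430 = 308*(1/430) = 154/215 ≈ 0.71628)
s(1)*V + (-9 + (0 - 1*(-3)))*(-2) = 1*(154/215) + (-9 + (0 - 1*(-3)))*(-2) = 154/215 + (-9 + (0 + 3))*(-2) = 154/215 + (-9 + 3)*(-2) = 154/215 - 6*(-2) = 154/215 + 12 = 2734/215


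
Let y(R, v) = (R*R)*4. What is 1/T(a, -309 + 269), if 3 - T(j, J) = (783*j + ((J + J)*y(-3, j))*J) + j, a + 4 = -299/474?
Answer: -237/26441249 ≈ -8.9633e-6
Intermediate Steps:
y(R, v) = 4*R² (y(R, v) = R²*4 = 4*R²)
a = -2195/474 (a = -4 - 299/474 = -2195/474 ≈ -4.6308)
T(j, J) = 3 - 784*j - 72*J² (T(j, J) = 3 - ((783*j + ((J + J)*(4*(-3)²))*J) + j) = 3 - ((783*j + ((2*J)*(4*9))*J) + j) = 3 - ((783*j + ((2*J)*36)*J) + j) = 3 - ((783*j + (72*J)*J) + j) = 3 - ((783*j + 72*J²) + j) = 3 - ((72*J² + 783*j) + j) = 3 - (72*J² + 784*j) = 3 + (-784*j - 72*J²) = 3 - 784*j - 72*J²)
1/T(a, -309 + 269) = 1/(3 - 784*(-2195/474) - 72*(-309 + 269)²) = 1/(3 + 860440/237 - 72*(-40)²) = 1/(3 + 860440/237 - 72*1600) = 1/(3 + 860440/237 - 115200) = 1/(-26441249/237) = -237/26441249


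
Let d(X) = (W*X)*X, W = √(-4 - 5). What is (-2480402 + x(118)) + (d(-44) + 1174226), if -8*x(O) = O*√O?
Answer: -1306176 + 5808*I - 59*√118/4 ≈ -1.3063e+6 + 5808.0*I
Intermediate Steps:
W = 3*I (W = √(-9) = 3*I ≈ 3.0*I)
x(O) = -O^(3/2)/8 (x(O) = -O*√O/8 = -O^(3/2)/8)
d(X) = 3*I*X² (d(X) = ((3*I)*X)*X = (3*I*X)*X = 3*I*X²)
(-2480402 + x(118)) + (d(-44) + 1174226) = (-2480402 - 59*√118/4) + (3*I*(-44)² + 1174226) = (-2480402 - 59*√118/4) + (3*I*1936 + 1174226) = (-2480402 - 59*√118/4) + (5808*I + 1174226) = (-2480402 - 59*√118/4) + (1174226 + 5808*I) = -1306176 + 5808*I - 59*√118/4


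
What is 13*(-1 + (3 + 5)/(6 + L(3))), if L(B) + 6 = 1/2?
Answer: 195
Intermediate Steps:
L(B) = -11/2 (L(B) = -6 + 1/2 = -11/2)
13*(-1 + (3 + 5)/(6 + L(3))) = 13*(-1 + (3 + 5)/(6 - 11/2)) = 13*(-1 + 8/(1/2)) = 13*(-1 + 8*2) = 13*(-1 + 16) = 13*15 = 195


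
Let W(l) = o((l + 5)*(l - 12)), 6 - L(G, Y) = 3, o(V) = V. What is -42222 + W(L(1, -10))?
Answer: -42294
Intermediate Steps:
L(G, Y) = 3 (L(G, Y) = 6 - 1*3 = 6 - 3 = 3)
W(l) = (-12 + l)*(5 + l) (W(l) = (l + 5)*(l - 12) = (5 + l)*(-12 + l) = (-12 + l)*(5 + l))
-42222 + W(L(1, -10)) = -42222 + (-60 + 3² - 7*3) = -42222 + (-60 + 9 - 21) = -42222 - 72 = -42294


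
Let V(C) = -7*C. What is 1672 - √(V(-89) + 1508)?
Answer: 1672 - √2131 ≈ 1625.8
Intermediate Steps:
1672 - √(V(-89) + 1508) = 1672 - √(-7*(-89) + 1508) = 1672 - √(623 + 1508) = 1672 - √2131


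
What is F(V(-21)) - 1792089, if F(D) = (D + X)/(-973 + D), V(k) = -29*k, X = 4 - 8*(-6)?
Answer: -652321057/364 ≈ -1.7921e+6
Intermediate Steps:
X = 52 (X = 4 + 48 = 52)
F(D) = (52 + D)/(-973 + D) (F(D) = (D + 52)/(-973 + D) = (52 + D)/(-973 + D))
F(V(-21)) - 1792089 = (52 - 29*(-21))/(-973 - 29*(-21)) - 1792089 = (52 + 609)/(-973 + 609) - 1792089 = 661/(-364) - 1792089 = -1/364*661 - 1792089 = -661/364 - 1792089 = -652321057/364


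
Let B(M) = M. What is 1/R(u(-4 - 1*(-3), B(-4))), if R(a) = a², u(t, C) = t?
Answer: 1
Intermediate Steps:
1/R(u(-4 - 1*(-3), B(-4))) = 1/((-4 - 1*(-3))²) = 1/((-4 + 3)²) = 1/((-1)²) = 1/1 = 1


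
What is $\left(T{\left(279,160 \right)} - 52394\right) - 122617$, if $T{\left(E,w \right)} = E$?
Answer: $-174732$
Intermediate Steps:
$\left(T{\left(279,160 \right)} - 52394\right) - 122617 = \left(279 - 52394\right) - 122617 = -52115 - 122617 = -174732$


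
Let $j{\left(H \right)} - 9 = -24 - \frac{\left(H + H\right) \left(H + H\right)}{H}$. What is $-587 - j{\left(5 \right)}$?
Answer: $-552$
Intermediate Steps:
$j{\left(H \right)} = -15 - 4 H$ ($j{\left(H \right)} = 9 - \left(24 + \frac{\left(H + H\right) \left(H + H\right)}{H}\right) = 9 - \left(24 + \frac{2 H 2 H}{H}\right) = 9 - \left(24 + \frac{4 H^{2}}{H}\right) = 9 - \left(24 + 4 H\right) = -15 - 4 H$)
$-587 - j{\left(5 \right)} = -587 - \left(-15 - 20\right) = -587 - -35 = -587 + 35 = -552$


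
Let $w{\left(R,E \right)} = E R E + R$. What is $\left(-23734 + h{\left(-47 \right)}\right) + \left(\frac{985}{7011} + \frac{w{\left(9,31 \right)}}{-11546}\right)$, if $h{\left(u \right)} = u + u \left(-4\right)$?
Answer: $- \frac{954939613493}{40474503} \approx -23594.0$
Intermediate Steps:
$w{\left(R,E \right)} = R + R E^{2}$ ($w{\left(R,E \right)} = R E^{2} + R = R + R E^{2}$)
$h{\left(u \right)} = - 3 u$ ($h{\left(u \right)} = u - 4 u = - 3 u$)
$\left(-23734 + h{\left(-47 \right)}\right) + \left(\frac{985}{7011} + \frac{w{\left(9,31 \right)}}{-11546}\right) = \left(-23734 - -141\right) + \left(\frac{985}{7011} + \frac{9 \left(1 + 31^{2}\right)}{-11546}\right) = \left(-23734 + 141\right) + \left(985 \cdot \frac{1}{7011} + 9 \left(1 + 961\right) \left(- \frac{1}{11546}\right)\right) = -23593 + \left(\frac{985}{7011} + 9 \cdot 962 \left(- \frac{1}{11546}\right)\right) = -23593 + \left(\frac{985}{7011} + 8658 \left(- \frac{1}{11546}\right)\right) = -23593 + \left(\frac{985}{7011} - \frac{4329}{5773}\right) = -23593 - \frac{24664214}{40474503} = - \frac{954939613493}{40474503}$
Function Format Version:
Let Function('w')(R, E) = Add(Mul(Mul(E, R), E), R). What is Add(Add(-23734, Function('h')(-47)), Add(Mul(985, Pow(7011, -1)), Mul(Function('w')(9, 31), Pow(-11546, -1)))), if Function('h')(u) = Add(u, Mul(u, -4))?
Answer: Rational(-954939613493, 40474503) ≈ -23594.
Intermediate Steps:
Function('w')(R, E) = Add(R, Mul(R, Pow(E, 2))) (Function('w')(R, E) = Add(Mul(R, Pow(E, 2)), R) = Add(R, Mul(R, Pow(E, 2))))
Function('h')(u) = Mul(-3, u) (Function('h')(u) = Add(u, Mul(-4, u)) = Mul(-3, u))
Add(Add(-23734, Function('h')(-47)), Add(Mul(985, Pow(7011, -1)), Mul(Function('w')(9, 31), Pow(-11546, -1)))) = Add(Add(-23734, Mul(-3, -47)), Add(Mul(985, Pow(7011, -1)), Mul(Mul(9, Add(1, Pow(31, 2))), Pow(-11546, -1)))) = Add(Add(-23734, 141), Add(Mul(985, Rational(1, 7011)), Mul(Mul(9, Add(1, 961)), Rational(-1, 11546)))) = Add(-23593, Add(Rational(985, 7011), Mul(Mul(9, 962), Rational(-1, 11546)))) = Add(-23593, Add(Rational(985, 7011), Mul(8658, Rational(-1, 11546)))) = Add(-23593, Add(Rational(985, 7011), Rational(-4329, 5773))) = Add(-23593, Rational(-24664214, 40474503)) = Rational(-954939613493, 40474503)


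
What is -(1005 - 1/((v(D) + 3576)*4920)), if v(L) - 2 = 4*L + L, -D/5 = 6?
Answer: -16950088799/16865760 ≈ -1005.0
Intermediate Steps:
D = -30 (D = -5*6 = -30)
v(L) = 2 + 5*L (v(L) = 2 + (4*L + L) = 2 + 5*L)
-(1005 - 1/((v(D) + 3576)*4920)) = -(1005 - 1/(((2 + 5*(-30)) + 3576)*4920)) = -(1005 - 1/(((2 - 150) + 3576)*4920)) = -(1005 - 1/((-148 + 3576)*4920)) = -(1005 - 1/(3428*4920)) = -(1005 - 1*1/16865760) = -(1005 - 1/16865760) = -1*16950088799/16865760 = -16950088799/16865760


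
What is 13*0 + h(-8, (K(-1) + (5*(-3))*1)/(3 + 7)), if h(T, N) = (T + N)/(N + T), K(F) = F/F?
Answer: 1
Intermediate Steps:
K(F) = 1
h(T, N) = 1 (h(T, N) = (N + T)/(N + T) = 1)
13*0 + h(-8, (K(-1) + (5*(-3))*1)/(3 + 7)) = 13*0 + 1 = 0 + 1 = 1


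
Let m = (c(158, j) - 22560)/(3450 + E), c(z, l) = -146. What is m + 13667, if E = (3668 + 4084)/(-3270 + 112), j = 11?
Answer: 37181419892/2721837 ≈ 13660.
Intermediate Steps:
E = -3876/1579 (E = 7752/(-3158) = 7752*(-1/3158) = -3876/1579 ≈ -2.4547)
m = -17926387/2721837 (m = (-146 - 22560)/(3450 - 3876/1579) = -22706/5443674/1579 = -22706*1579/5443674 = -17926387/2721837 ≈ -6.5861)
m + 13667 = -17926387/2721837 + 13667 = 37181419892/2721837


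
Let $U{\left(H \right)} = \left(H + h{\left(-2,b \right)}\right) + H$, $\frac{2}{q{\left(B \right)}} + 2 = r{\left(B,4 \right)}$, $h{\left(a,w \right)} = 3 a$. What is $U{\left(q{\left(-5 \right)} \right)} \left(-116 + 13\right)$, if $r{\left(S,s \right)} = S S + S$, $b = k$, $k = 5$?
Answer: $\frac{5356}{9} \approx 595.11$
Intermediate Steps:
$b = 5$
$r{\left(S,s \right)} = S + S^{2}$ ($r{\left(S,s \right)} = S^{2} + S = S + S^{2}$)
$q{\left(B \right)} = \frac{2}{-2 + B \left(1 + B\right)}$
$U{\left(H \right)} = -6 + 2 H$ ($U{\left(H \right)} = \left(H + 3 \left(-2\right)\right) + H = \left(H - 6\right) + H = \left(-6 + H\right) + H = -6 + 2 H$)
$U{\left(q{\left(-5 \right)} \right)} \left(-116 + 13\right) = \left(-6 + 2 \frac{2}{-2 - 5 \left(1 - 5\right)}\right) \left(-116 + 13\right) = \left(-6 + 2 \frac{2}{-2 - -20}\right) \left(-103\right) = \left(-6 + 2 \frac{2}{-2 + 20}\right) \left(-103\right) = \left(-6 + 2 \cdot \frac{2}{18}\right) \left(-103\right) = \left(-6 + 2 \cdot 2 \cdot \frac{1}{18}\right) \left(-103\right) = \left(-6 + 2 \cdot \frac{1}{9}\right) \left(-103\right) = \left(-6 + \frac{2}{9}\right) \left(-103\right) = \left(- \frac{52}{9}\right) \left(-103\right) = \frac{5356}{9}$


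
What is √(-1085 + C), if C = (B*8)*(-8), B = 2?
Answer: I*√1213 ≈ 34.828*I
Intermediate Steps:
C = -128 (C = (2*8)*(-8) = 16*(-8) = -128)
√(-1085 + C) = √(-1085 - 128) = √(-1213) = I*√1213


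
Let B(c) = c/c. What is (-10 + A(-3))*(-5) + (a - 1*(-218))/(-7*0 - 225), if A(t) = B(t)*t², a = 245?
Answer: 662/225 ≈ 2.9422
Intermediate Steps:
B(c) = 1
A(t) = t² (A(t) = 1*t² = t²)
(-10 + A(-3))*(-5) + (a - 1*(-218))/(-7*0 - 225) = (-10 + (-3)²)*(-5) + (245 - 1*(-218))/(-7*0 - 225) = (-10 + 9)*(-5) + (245 + 218)/(0 - 225) = -1*(-5) + 463/(-225) = 5 + 463*(-1/225) = 5 - 463/225 = 662/225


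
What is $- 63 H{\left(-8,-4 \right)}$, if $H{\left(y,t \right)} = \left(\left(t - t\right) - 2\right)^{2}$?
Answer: $-252$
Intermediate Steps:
$H{\left(y,t \right)} = 4$ ($H{\left(y,t \right)} = \left(0 - 2\right)^{2} = \left(-2\right)^{2} = 4$)
$- 63 H{\left(-8,-4 \right)} = \left(-63\right) 4 = -252$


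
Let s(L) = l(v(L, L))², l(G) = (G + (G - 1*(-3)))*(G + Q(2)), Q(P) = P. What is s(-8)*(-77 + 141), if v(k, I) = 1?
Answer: 14400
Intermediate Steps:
l(G) = (2 + G)*(3 + 2*G) (l(G) = (G + (G - 1*(-3)))*(G + 2) = (G + (G + 3))*(2 + G) = (G + (3 + G))*(2 + G) = (3 + 2*G)*(2 + G) = (2 + G)*(3 + 2*G))
s(L) = 225 (s(L) = (6 + 2*1² + 7*1)² = (6 + 2*1 + 7)² = (6 + 2 + 7)² = 15² = 225)
s(-8)*(-77 + 141) = 225*(-77 + 141) = 225*64 = 14400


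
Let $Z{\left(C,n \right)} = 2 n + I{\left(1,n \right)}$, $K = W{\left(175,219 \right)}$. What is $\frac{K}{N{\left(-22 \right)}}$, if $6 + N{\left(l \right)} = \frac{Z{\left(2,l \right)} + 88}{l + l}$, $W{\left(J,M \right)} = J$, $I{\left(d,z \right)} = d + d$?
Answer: $- \frac{770}{31} \approx -24.839$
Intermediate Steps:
$I{\left(d,z \right)} = 2 d$
$K = 175$
$Z{\left(C,n \right)} = 2 + 2 n$ ($Z{\left(C,n \right)} = 2 n + 2 \cdot 1 = 2 n + 2 = 2 + 2 n$)
$N{\left(l \right)} = -6 + \frac{90 + 2 l}{2 l}$ ($N{\left(l \right)} = -6 + \frac{\left(2 + 2 l\right) + 88}{l + l} = -6 + \frac{90 + 2 l}{2 l}$)
$\frac{K}{N{\left(-22 \right)}} = \frac{175}{-5 + \frac{45}{-22}} = \frac{175}{-5 + 45 \left(- \frac{1}{22}\right)} = \frac{175}{-5 - \frac{45}{22}} = \frac{175}{- \frac{155}{22}} = 175 \left(- \frac{22}{155}\right) = - \frac{770}{31}$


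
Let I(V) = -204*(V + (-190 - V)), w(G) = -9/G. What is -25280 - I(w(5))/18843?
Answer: -158796600/6281 ≈ -25282.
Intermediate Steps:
I(V) = 38760 (I(V) = -204*(-190) = 38760)
-25280 - I(w(5))/18843 = -25280 - 38760/18843 = -25280 - 1*12920/6281 = -25280 - 12920/6281 = -158796600/6281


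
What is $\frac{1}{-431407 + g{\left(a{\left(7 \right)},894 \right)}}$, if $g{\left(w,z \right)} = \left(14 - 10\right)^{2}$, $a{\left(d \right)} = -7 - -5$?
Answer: $- \frac{1}{431391} \approx -2.3181 \cdot 10^{-6}$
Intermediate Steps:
$a{\left(d \right)} = -2$ ($a{\left(d \right)} = -7 + 5 = -2$)
$g{\left(w,z \right)} = 16$ ($g{\left(w,z \right)} = 4^{2} = 16$)
$\frac{1}{-431407 + g{\left(a{\left(7 \right)},894 \right)}} = \frac{1}{-431407 + 16} = \frac{1}{-431391} = - \frac{1}{431391}$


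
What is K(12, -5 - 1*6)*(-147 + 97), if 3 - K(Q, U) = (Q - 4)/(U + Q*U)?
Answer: -21850/143 ≈ -152.80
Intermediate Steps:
K(Q, U) = 3 - (-4 + Q)/(U + Q*U) (K(Q, U) = 3 - (Q - 4)/(U + Q*U) = 3 - (-4 + Q)/(U + Q*U))
K(12, -5 - 1*6)*(-147 + 97) = ((4 - 1*12 + 3*(-5 - 1*6) + 3*12*(-5 - 1*6))/((-5 - 1*6)*(1 + 12)))*(-147 + 97) = ((4 - 12 + 3*(-5 - 6) + 3*12*(-5 - 6))/(-5 - 6*13))*(-50) = ((1/13)*(4 - 12 + 3*(-11) + 3*12*(-11))/(-11))*(-50) = -1/11*1/13*(4 - 12 - 33 - 396)*(-50) = -1/11*1/13*(-437)*(-50) = (437/143)*(-50) = -21850/143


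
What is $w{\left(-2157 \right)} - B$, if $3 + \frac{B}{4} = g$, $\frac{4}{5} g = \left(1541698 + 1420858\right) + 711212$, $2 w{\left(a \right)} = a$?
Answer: $- \frac{36739813}{2} \approx -1.837 \cdot 10^{7}$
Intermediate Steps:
$w{\left(a \right)} = \frac{a}{2}$
$g = 4592210$ ($g = \frac{5 \left(\left(1541698 + 1420858\right) + 711212\right)}{4} = \frac{5 \left(2962556 + 711212\right)}{4} = \frac{5}{4} \cdot 3673768 = 4592210$)
$B = 18368828$ ($B = -12 + 4 \cdot 4592210 = -12 + 18368840 = 18368828$)
$w{\left(-2157 \right)} - B = \frac{1}{2} \left(-2157\right) - 18368828 = - \frac{2157}{2} - 18368828 = - \frac{36739813}{2}$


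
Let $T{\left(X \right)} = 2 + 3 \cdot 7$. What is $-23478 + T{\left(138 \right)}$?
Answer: $-23455$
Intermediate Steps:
$T{\left(X \right)} = 23$ ($T{\left(X \right)} = 2 + 21 = 23$)
$-23478 + T{\left(138 \right)} = -23478 + 23 = -23455$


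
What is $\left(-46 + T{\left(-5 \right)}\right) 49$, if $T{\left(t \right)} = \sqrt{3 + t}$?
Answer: $-2254 + 49 i \sqrt{2} \approx -2254.0 + 69.297 i$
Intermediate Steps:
$\left(-46 + T{\left(-5 \right)}\right) 49 = \left(-46 + \sqrt{3 - 5}\right) 49 = \left(-46 + \sqrt{-2}\right) 49 = \left(-46 + i \sqrt{2}\right) 49 = -2254 + 49 i \sqrt{2}$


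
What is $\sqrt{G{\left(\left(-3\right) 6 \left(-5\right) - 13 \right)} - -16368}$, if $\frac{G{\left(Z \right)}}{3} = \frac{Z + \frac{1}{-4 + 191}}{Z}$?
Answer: $\frac{4 \sqrt{1753212363}}{1309} \approx 127.95$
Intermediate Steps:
$G{\left(Z \right)} = \frac{3 \left(\frac{1}{187} + Z\right)}{Z}$ ($G{\left(Z \right)} = 3 \frac{Z + \frac{1}{-4 + 191}}{Z} = 3 \frac{Z + \frac{1}{187}}{Z} = 3 \frac{\frac{1}{187} + Z}{Z} = \frac{3 \left(\frac{1}{187} + Z\right)}{Z}$)
$\sqrt{G{\left(\left(-3\right) 6 \left(-5\right) - 13 \right)} - -16368} = \sqrt{\left(3 + \frac{3}{187 \left(\left(-3\right) 6 \left(-5\right) - 13\right)}\right) - -16368} = \sqrt{\left(3 + \frac{3}{187 \left(\left(-18\right) \left(-5\right) - 13\right)}\right) + \left(-6085 + 22453\right)} = \sqrt{\left(3 + \frac{3}{187 \left(90 - 13\right)}\right) + 16368} = \sqrt{\left(3 + \frac{3}{187 \cdot 77}\right) + 16368} = \sqrt{\left(3 + \frac{3}{187} \cdot \frac{1}{77}\right) + 16368} = \sqrt{\left(3 + \frac{3}{14399}\right) + 16368} = \sqrt{\frac{43200}{14399} + 16368} = \sqrt{\frac{235726032}{14399}} = \frac{4 \sqrt{1753212363}}{1309}$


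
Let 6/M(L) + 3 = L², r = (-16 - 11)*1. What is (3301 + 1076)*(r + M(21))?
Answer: -8622690/73 ≈ -1.1812e+5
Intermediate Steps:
r = -27 (r = -27*1 = -27)
M(L) = 6/(-3 + L²)
(3301 + 1076)*(r + M(21)) = (3301 + 1076)*(-27 + 6/(-3 + 21²)) = 4377*(-27 + 6/(-3 + 441)) = 4377*(-27 + 6/438) = 4377*(-27 + 6*(1/438)) = 4377*(-27 + 1/73) = 4377*(-1970/73) = -8622690/73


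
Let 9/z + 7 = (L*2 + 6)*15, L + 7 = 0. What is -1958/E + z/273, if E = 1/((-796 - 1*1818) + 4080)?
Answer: -33173536399/11557 ≈ -2.8704e+6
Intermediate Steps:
L = -7 (L = -7 + 0 = -7)
z = -9/127 (z = 9/(-7 + (-7*2 + 6)*15) = 9/(-7 + (-14 + 6)*15) = 9/(-7 - 8*15) = 9/(-7 - 120) = 9/(-127) = 9*(-1/127) = -9/127 ≈ -0.070866)
E = 1/1466 (E = 1/((-796 - 1818) + 4080) = 1/(-2614 + 4080) = 1/1466 ≈ 0.00068213)
-1958/E + z/273 = -1958/1/1466 - 9/127/273 = -1958*1466 - 9/127*1/273 = -2870428 - 3/11557 = -33173536399/11557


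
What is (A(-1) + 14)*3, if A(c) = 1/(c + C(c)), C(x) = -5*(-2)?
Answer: 127/3 ≈ 42.333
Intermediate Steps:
C(x) = 10
A(c) = 1/(10 + c) (A(c) = 1/(c + 10) = 1/(10 + c))
(A(-1) + 14)*3 = (1/(10 - 1) + 14)*3 = (1/9 + 14)*3 = (127/9)*3 = 127/3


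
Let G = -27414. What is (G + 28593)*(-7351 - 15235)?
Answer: -26628894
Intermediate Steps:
(G + 28593)*(-7351 - 15235) = (-27414 + 28593)*(-7351 - 15235) = 1179*(-22586) = -26628894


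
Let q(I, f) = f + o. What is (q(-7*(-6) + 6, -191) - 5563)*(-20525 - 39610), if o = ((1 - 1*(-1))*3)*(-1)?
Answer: 346377600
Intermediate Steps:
o = -6 (o = ((1 + 1)*3)*(-1) = (2*3)*(-1) = 6*(-1) = -6)
q(I, f) = -6 + f (q(I, f) = f - 6 = -6 + f)
(q(-7*(-6) + 6, -191) - 5563)*(-20525 - 39610) = ((-6 - 191) - 5563)*(-20525 - 39610) = (-197 - 5563)*(-60135) = -5760*(-60135) = 346377600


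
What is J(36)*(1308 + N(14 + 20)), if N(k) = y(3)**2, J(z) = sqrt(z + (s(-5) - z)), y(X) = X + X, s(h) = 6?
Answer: 1344*sqrt(6) ≈ 3292.1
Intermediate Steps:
y(X) = 2*X
J(z) = sqrt(6) (J(z) = sqrt(z + (6 - z)) = sqrt(6))
N(k) = 36 (N(k) = (2*3)**2 = 6**2 = 36)
J(36)*(1308 + N(14 + 20)) = sqrt(6)*(1308 + 36) = sqrt(6)*1344 = 1344*sqrt(6)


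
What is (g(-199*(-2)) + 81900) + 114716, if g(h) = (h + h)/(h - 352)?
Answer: 4522566/23 ≈ 1.9663e+5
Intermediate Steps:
g(h) = 2*h/(-352 + h) (g(h) = (2*h)/(-352 + h) = 2*h/(-352 + h))
(g(-199*(-2)) + 81900) + 114716 = (2*(-199*(-2))/(-352 - 199*(-2)) + 81900) + 114716 = (2*398/(-352 + 398) + 81900) + 114716 = (2*398/46 + 81900) + 114716 = (2*398*(1/46) + 81900) + 114716 = (398/23 + 81900) + 114716 = 1884098/23 + 114716 = 4522566/23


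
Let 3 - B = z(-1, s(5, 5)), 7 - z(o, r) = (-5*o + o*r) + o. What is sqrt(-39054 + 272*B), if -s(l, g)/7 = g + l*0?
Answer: I*sqrt(29534) ≈ 171.85*I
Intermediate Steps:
s(l, g) = -7*g (s(l, g) = -7*(g + l*0) = -7*(g + 0) = -7*g)
z(o, r) = 7 + 4*o - o*r (z(o, r) = 7 - ((-5*o + o*r) + o) = 7 - (-4*o + o*r) = 7 + (4*o - o*r) = 7 + 4*o - o*r)
B = 35 (B = 3 - (7 + 4*(-1) - 1*(-1)*(-7*5)) = 3 - (7 - 4 - 1*(-1)*(-35)) = 3 - (7 - 4 - 35) = 3 - 1*(-32) = 3 + 32 = 35)
sqrt(-39054 + 272*B) = sqrt(-39054 + 272*35) = sqrt(-39054 + 9520) = sqrt(-29534) = I*sqrt(29534)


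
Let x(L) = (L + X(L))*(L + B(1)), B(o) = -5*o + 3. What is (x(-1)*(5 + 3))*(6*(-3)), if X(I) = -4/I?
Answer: 1296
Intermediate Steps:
B(o) = 3 - 5*o
x(L) = (-2 + L)*(L - 4/L) (x(L) = (L - 4/L)*(L + (3 - 5*1)) = (L - 4/L)*(L + (3 - 5)) = (L - 4/L)*(L - 2) = (L - 4/L)*(-2 + L) = (-2 + L)*(L - 4/L))
(x(-1)*(5 + 3))*(6*(-3)) = ((-4 + (-1)² - 2*(-1) + 8/(-1))*(5 + 3))*(6*(-3)) = ((-4 + 1 + 2 + 8*(-1))*8)*(-18) = ((-4 + 1 + 2 - 8)*8)*(-18) = -9*8*(-18) = -72*(-18) = 1296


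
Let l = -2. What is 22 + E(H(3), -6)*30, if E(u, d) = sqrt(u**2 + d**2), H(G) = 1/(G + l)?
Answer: 22 + 30*sqrt(37) ≈ 204.48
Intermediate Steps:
H(G) = 1/(-2 + G) (H(G) = 1/(G - 2) = 1/(-2 + G))
E(u, d) = sqrt(d**2 + u**2)
22 + E(H(3), -6)*30 = 22 + sqrt((-6)**2 + (1/(-2 + 3))**2)*30 = 22 + sqrt(36 + (1/1)**2)*30 = 22 + sqrt(36 + 1**2)*30 = 22 + sqrt(36 + 1)*30 = 22 + sqrt(37)*30 = 22 + 30*sqrt(37)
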